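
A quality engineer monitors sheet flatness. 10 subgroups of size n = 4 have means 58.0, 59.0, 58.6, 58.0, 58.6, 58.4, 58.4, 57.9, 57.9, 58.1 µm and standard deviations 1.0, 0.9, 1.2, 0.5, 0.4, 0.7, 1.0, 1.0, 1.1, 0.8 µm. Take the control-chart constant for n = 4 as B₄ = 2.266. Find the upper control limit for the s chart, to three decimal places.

s̄ = (1.0 + 0.9 + 1.2 + 0.5 + 0.4 + 0.7 + 1.0 + 1.0 + 1.1 + 0.8) / 10 = 0.8600
UCL_s = B₄·s̄ = 2.266 × 0.8600 = 1.9488

1.949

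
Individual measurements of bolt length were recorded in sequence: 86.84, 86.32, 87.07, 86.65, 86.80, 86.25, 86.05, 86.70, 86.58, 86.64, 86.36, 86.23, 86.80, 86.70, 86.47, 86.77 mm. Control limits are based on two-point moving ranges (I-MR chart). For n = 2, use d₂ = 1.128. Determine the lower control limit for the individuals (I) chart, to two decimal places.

85.69

X̄ = (86.84 + 86.32 + 87.07 + 86.65 + 86.80 + 86.25 + 86.05 + 86.70 + 86.58 + 86.64 + 86.36 + 86.23 + 86.80 + 86.70 + 86.47 + 86.77) / 16 = 86.5769
Moving ranges: 0.52, 0.75, 0.42, 0.15, 0.55, 0.20, 0.65, 0.12, 0.06, 0.28, 0.13, 0.57, 0.10, 0.23, 0.30; M̄R̄ = 5.0300 / 15 = 0.3353
LCL = X̄ − 3·M̄R̄/d₂ = 86.5769 − 3 × 0.3353 / 1.128 = 85.6850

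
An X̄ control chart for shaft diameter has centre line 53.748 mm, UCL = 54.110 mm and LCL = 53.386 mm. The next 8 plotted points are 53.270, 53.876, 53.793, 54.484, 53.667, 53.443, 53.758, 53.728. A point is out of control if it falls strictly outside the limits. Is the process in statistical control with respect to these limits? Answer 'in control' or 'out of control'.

out of control

Compare each point to [53.386, 54.110]: sample 1 = 53.270 < LCL; sample 4 = 54.484 > UCL.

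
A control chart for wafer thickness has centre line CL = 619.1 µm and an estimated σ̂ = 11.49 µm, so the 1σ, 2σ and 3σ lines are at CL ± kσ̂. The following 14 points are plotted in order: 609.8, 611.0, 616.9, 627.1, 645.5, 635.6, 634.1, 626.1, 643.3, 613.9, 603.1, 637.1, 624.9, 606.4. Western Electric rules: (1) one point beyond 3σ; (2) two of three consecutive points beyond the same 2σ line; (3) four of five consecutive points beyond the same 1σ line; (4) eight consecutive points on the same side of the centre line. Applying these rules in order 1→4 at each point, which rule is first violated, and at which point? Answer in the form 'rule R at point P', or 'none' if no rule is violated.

Zone of each point (C = within 1σ̂, B = 1σ̂–2σ̂, A = 2σ̂–3σ̂, * = beyond 3σ̂; sign = side of CL): 1:-C, 2:-C, 3:-C, 4:+C, 5:+A, 6:+B, 7:+B, 8:+C, 9:+A, 10:-C, 11:-B, 12:+B, 13:+C, 14:-B
Rule 3 (four of five consecutive points beyond the same 1σ limit) is satisfied at point 9.

rule 3 at point 9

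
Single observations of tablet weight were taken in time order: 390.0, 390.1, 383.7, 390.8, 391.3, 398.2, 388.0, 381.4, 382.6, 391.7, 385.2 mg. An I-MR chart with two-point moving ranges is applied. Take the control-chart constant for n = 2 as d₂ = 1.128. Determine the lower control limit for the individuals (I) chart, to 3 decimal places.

X̄ = (390.0 + 390.1 + 383.7 + 390.8 + 391.3 + 398.2 + 388.0 + 381.4 + 382.6 + 391.7 + 385.2) / 11 = 388.4545
Moving ranges: 0.1, 6.4, 7.1, 0.5, 6.9, 10.2, 6.6, 1.2, 9.1, 6.5; M̄R̄ = 54.6000 / 10 = 5.4600
LCL = X̄ − 3·M̄R̄/d₂ = 388.4545 − 3 × 5.4600 / 1.128 = 373.9333

373.933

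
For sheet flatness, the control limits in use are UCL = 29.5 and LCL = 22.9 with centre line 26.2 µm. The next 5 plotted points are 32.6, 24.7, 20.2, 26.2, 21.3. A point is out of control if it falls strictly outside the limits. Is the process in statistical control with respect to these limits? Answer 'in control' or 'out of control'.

Compare each point to [22.9, 29.5]: sample 1 = 32.6 > UCL; sample 3 = 20.2 < LCL; sample 5 = 21.3 < LCL.

out of control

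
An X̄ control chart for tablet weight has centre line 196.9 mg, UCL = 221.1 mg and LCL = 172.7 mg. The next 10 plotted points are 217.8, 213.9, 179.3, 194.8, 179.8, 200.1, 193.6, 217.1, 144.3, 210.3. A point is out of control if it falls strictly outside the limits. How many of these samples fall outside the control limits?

1

Compare each point to [172.7, 221.1]: sample 9 = 144.3 < LCL.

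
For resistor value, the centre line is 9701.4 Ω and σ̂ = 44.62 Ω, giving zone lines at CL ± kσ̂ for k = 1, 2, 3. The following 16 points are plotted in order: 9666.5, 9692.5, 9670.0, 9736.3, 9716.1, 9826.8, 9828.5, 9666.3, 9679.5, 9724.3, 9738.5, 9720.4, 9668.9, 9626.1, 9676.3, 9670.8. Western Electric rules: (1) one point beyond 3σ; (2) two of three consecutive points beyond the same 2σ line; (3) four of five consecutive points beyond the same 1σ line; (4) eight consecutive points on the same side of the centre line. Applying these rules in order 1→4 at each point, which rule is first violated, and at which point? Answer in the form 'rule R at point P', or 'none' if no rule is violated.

Zone of each point (C = within 1σ̂, B = 1σ̂–2σ̂, A = 2σ̂–3σ̂, * = beyond 3σ̂; sign = side of CL): 1:-C, 2:-C, 3:-C, 4:+C, 5:+C, 6:+A, 7:+A, 8:-C, 9:-C, 10:+C, 11:+C, 12:+C, 13:-C, 14:-B, 15:-C, 16:-C
Rule 2 (two of three consecutive points beyond the same 2σ limit) is satisfied at point 7.

rule 2 at point 7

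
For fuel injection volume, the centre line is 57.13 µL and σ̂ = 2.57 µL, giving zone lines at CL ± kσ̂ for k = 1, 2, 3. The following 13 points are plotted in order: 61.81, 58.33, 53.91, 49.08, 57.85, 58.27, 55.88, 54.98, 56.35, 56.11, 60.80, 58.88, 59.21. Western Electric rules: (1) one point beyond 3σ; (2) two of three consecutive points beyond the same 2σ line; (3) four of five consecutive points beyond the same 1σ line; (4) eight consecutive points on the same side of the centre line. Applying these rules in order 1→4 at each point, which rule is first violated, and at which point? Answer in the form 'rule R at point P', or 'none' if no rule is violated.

Zone of each point (C = within 1σ̂, B = 1σ̂–2σ̂, A = 2σ̂–3σ̂, * = beyond 3σ̂; sign = side of CL): 1:+B, 2:+C, 3:-B, 4:-*, 5:+C, 6:+C, 7:-C, 8:-C, 9:-C, 10:-C, 11:+B, 12:+C, 13:+C
Rule 1 (one point beyond the 3σ limits) is satisfied at point 4.

rule 1 at point 4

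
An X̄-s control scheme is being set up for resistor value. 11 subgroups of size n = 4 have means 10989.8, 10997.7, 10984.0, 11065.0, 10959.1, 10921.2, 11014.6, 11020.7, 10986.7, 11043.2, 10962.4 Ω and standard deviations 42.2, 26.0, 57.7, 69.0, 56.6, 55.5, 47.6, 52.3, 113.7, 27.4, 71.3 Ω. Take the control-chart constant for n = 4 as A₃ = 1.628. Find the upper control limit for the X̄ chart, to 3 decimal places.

X̄̄ = (10989.8 + 10997.7 + 10984.0 + 11065.0 + 10959.1 + 10921.2 + 11014.6 + 11020.7 + 10986.7 + 11043.2 + 10962.4) / 11 = 10994.9455
s̄ = (42.2 + 26.0 + 57.7 + 69.0 + 56.6 + 55.5 + 47.6 + 52.3 + 113.7 + 27.4 + 71.3) / 11 = 56.3000
UCL = X̄̄ + A₃·s̄ = 10994.9455 + 1.628 × 56.3000 = 11086.6019

11086.602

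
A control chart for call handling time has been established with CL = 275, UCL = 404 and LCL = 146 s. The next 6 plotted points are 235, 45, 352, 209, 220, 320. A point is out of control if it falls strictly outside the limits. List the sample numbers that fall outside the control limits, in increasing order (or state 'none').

2

Compare each point to [146, 404]: sample 2 = 45 < LCL.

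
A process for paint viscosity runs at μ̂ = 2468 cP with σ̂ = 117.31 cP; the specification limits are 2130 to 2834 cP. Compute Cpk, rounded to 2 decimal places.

Cpu = (USL − μ̂) / (3σ̂) = (2834 − 2468) / (3 × 117.31) = 1.0400; Cpl = (μ̂ − LSL) / (3σ̂) = (2468 − 2130) / (3 × 117.31) = 0.9604; Cpk = min(Cpu, Cpl) = 0.9604

0.96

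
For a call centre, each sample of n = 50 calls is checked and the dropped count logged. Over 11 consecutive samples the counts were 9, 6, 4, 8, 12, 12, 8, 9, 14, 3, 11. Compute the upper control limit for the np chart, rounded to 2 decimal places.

16.78

p̄ = Σdᵢ / (k·n) = 96 / (11 × 50) = 0.17455
UCL = np̄ + 3·√(np̄(1−p̄)) = 8.7273 + 3 × √(8.7273×0.82545) = 8.7273 + 3 × 2.6840 = 16.7793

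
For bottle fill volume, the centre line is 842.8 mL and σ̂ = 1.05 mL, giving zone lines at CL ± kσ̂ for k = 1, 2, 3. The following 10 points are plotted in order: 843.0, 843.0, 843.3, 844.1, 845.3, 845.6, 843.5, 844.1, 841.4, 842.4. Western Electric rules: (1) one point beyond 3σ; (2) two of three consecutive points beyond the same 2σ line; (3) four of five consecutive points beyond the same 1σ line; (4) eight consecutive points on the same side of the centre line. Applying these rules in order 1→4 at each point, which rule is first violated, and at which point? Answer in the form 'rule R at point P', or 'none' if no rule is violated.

Zone of each point (C = within 1σ̂, B = 1σ̂–2σ̂, A = 2σ̂–3σ̂, * = beyond 3σ̂; sign = side of CL): 1:+C, 2:+C, 3:+C, 4:+B, 5:+A, 6:+A, 7:+C, 8:+B, 9:-B, 10:-C
Rule 2 (two of three consecutive points beyond the same 2σ limit) is satisfied at point 6.

rule 2 at point 6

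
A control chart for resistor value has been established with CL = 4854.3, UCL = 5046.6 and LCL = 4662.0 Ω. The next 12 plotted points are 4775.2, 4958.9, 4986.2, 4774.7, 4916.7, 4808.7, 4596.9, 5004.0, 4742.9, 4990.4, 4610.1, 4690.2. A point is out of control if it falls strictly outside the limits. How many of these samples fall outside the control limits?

Compare each point to [4662.0, 5046.6]: sample 7 = 4596.9 < LCL; sample 11 = 4610.1 < LCL.

2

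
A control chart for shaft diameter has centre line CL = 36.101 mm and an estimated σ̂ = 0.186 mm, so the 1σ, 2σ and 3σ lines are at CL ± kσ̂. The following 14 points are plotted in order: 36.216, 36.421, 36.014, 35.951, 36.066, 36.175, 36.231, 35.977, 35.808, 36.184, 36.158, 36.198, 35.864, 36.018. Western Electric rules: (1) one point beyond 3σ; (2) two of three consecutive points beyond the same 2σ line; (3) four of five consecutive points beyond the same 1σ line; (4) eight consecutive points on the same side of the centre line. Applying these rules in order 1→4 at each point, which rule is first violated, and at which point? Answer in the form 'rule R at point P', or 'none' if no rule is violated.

none

Zone of each point (C = within 1σ̂, B = 1σ̂–2σ̂, A = 2σ̂–3σ̂, * = beyond 3σ̂; sign = side of CL): 1:+C, 2:+B, 3:-C, 4:-C, 5:-C, 6:+C, 7:+C, 8:-C, 9:-B, 10:+C, 11:+C, 12:+C, 13:-B, 14:-C
No rule fires across all 14 points.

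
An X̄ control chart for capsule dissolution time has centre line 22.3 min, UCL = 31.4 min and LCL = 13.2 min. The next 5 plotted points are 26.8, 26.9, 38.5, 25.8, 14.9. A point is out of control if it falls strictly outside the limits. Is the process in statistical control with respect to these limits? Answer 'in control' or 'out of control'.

out of control

Compare each point to [13.2, 31.4]: sample 3 = 38.5 > UCL.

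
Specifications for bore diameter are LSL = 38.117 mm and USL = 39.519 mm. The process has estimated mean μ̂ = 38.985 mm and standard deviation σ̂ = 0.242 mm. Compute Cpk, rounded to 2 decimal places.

Cpu = (USL − μ̂) / (3σ̂) = (39.519 − 38.985) / (3 × 0.242) = 0.7355; Cpl = (μ̂ − LSL) / (3σ̂) = (38.985 − 38.117) / (3 × 0.242) = 1.1956; Cpk = min(Cpu, Cpl) = 0.7355

0.74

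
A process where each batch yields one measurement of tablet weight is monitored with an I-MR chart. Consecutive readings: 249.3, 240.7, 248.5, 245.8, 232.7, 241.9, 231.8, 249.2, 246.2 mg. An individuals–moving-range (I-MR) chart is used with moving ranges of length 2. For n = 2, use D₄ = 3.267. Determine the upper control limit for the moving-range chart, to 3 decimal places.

Moving ranges: 8.6, 7.8, 2.7, 13.1, 9.2, 10.1, 17.4, 3.0; M̄R̄ = 71.9000 / 8 = 8.9875
UCL_MR = D₄·M̄R̄ = 3.267 × 8.9875 = 29.3622

29.362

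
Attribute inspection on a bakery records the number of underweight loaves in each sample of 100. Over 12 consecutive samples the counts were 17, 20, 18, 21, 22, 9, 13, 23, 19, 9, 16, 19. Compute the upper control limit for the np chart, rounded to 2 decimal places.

28.48

p̄ = Σdᵢ / (k·n) = 206 / (12 × 100) = 0.17167
UCL = np̄ + 3·√(np̄(1−p̄)) = 17.1667 + 3 × √(17.1667×0.82833) = 17.1667 + 3 × 3.7709 = 28.4794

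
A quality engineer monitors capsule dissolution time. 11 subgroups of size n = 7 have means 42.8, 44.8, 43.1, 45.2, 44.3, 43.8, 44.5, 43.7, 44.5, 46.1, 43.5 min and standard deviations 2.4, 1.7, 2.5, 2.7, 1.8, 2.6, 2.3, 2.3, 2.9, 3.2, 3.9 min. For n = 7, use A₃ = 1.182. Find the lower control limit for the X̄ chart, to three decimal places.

X̄̄ = (42.8 + 44.8 + 43.1 + 45.2 + 44.3 + 43.8 + 44.5 + 43.7 + 44.5 + 46.1 + 43.5) / 11 = 44.2091
s̄ = (2.4 + 1.7 + 2.5 + 2.7 + 1.8 + 2.6 + 2.3 + 2.3 + 2.9 + 3.2 + 3.9) / 11 = 2.5727
LCL = X̄̄ − A₃·s̄ = 44.2091 − 1.182 × 2.5727 = 41.1681

41.168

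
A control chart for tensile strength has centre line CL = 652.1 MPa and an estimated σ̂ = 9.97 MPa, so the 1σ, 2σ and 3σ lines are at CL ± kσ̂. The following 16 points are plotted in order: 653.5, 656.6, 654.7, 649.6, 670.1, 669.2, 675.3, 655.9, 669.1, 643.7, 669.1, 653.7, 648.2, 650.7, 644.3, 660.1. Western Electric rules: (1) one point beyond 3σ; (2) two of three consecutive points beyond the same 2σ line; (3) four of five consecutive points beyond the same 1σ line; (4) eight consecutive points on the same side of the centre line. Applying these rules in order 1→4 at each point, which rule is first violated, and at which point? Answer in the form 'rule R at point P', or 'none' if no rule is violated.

Zone of each point (C = within 1σ̂, B = 1σ̂–2σ̂, A = 2σ̂–3σ̂, * = beyond 3σ̂; sign = side of CL): 1:+C, 2:+C, 3:+C, 4:-C, 5:+B, 6:+B, 7:+A, 8:+C, 9:+B, 10:-C, 11:+B, 12:+C, 13:-C, 14:-C, 15:-C, 16:+C
Rule 3 (four of five consecutive points beyond the same 1σ limit) is satisfied at point 9.

rule 3 at point 9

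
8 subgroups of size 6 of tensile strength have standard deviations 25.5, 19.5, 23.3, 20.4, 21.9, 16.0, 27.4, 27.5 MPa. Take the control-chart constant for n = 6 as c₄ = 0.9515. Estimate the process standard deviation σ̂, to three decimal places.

23.844

s̄ = (25.5 + 19.5 + 23.3 + 20.4 + 21.9 + 16.0 + 27.4 + 27.5) / 8 = 22.6875
σ̂ = s̄ / c₄ = 22.6875 / 0.9515 = 23.8439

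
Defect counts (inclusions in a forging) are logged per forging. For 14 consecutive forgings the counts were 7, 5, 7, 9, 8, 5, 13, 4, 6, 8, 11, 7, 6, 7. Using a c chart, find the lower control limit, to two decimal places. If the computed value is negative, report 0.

c̄ = (7 + 5 + 7 + 9 + 8 + 5 + 13 + 4 + 6 + 8 + 11 + 7 + 6 + 7) / 14 = 103 / 14 = 7.3571
LCL = c̄ − 3√c̄ = 7.3571 − 3 × 2.7124 = -0.7801 → 0 (cannot be negative)

0.00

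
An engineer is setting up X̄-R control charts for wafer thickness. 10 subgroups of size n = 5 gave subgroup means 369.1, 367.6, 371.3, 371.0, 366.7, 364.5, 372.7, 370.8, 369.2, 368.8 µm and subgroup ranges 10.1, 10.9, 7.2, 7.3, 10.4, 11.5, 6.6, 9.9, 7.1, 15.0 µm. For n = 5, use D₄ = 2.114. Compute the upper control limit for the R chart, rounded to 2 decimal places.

20.29

R̄ = (10.1 + 10.9 + 7.2 + 7.3 + 10.4 + 11.5 + 6.6 + 9.9 + 7.1 + 15.0) / 10 = 96.0000 / 10 = 9.6000
UCL_R = D₄·R̄ = 2.114 × 9.6000 = 20.2944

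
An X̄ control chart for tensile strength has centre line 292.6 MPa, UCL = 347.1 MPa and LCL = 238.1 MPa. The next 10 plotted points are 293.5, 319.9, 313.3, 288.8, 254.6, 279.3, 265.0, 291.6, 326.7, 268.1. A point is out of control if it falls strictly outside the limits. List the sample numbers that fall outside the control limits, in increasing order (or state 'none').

none

All 10 points lie within [238.1, 347.1].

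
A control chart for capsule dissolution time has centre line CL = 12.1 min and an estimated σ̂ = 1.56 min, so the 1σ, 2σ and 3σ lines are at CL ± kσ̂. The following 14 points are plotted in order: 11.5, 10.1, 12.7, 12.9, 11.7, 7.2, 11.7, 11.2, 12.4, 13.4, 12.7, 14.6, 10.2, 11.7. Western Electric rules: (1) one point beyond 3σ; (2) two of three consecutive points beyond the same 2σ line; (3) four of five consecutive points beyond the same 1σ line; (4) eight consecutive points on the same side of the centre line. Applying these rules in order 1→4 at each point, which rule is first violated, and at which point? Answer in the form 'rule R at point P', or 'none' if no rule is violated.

Zone of each point (C = within 1σ̂, B = 1σ̂–2σ̂, A = 2σ̂–3σ̂, * = beyond 3σ̂; sign = side of CL): 1:-C, 2:-B, 3:+C, 4:+C, 5:-C, 6:-*, 7:-C, 8:-C, 9:+C, 10:+C, 11:+C, 12:+B, 13:-B, 14:-C
Rule 1 (one point beyond the 3σ limits) is satisfied at point 6.

rule 1 at point 6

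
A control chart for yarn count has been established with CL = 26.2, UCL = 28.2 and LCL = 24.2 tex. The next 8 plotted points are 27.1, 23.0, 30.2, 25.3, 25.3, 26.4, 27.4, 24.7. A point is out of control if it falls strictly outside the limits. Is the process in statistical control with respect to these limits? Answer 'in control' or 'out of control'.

Compare each point to [24.2, 28.2]: sample 2 = 23.0 < LCL; sample 3 = 30.2 > UCL.

out of control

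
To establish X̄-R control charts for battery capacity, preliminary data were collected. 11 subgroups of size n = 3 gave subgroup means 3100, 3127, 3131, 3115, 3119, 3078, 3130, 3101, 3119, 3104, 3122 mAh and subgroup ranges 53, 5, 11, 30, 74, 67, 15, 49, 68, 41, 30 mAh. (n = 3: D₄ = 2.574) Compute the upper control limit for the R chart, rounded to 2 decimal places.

103.66

R̄ = (53 + 5 + 11 + 30 + 74 + 67 + 15 + 49 + 68 + 41 + 30) / 11 = 443.0000 / 11 = 40.2727
UCL_R = D₄·R̄ = 2.574 × 40.2727 = 103.6620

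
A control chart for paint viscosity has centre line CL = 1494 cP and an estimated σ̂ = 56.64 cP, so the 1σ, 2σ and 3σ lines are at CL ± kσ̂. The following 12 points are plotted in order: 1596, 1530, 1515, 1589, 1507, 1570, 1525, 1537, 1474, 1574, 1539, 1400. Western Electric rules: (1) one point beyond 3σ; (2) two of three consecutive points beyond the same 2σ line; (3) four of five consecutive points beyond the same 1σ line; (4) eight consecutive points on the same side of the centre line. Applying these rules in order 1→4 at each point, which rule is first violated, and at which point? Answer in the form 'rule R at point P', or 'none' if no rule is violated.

rule 4 at point 8

Zone of each point (C = within 1σ̂, B = 1σ̂–2σ̂, A = 2σ̂–3σ̂, * = beyond 3σ̂; sign = side of CL): 1:+B, 2:+C, 3:+C, 4:+B, 5:+C, 6:+B, 7:+C, 8:+C, 9:-C, 10:+B, 11:+C, 12:-B
Rule 4 (eight consecutive points on the same side of the centre line) is satisfied at point 8.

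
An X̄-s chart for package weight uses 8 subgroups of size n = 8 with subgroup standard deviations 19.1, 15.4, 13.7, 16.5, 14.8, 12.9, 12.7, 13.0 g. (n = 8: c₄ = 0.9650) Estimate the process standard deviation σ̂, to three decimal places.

15.298

s̄ = (19.1 + 15.4 + 13.7 + 16.5 + 14.8 + 12.9 + 12.7 + 13.0) / 8 = 14.7625
σ̂ = s̄ / c₄ = 14.7625 / 0.9650 = 15.2979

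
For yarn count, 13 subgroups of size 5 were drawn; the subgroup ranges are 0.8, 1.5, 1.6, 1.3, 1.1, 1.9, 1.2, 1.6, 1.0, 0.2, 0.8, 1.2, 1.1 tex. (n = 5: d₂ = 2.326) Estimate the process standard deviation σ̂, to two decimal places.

0.51

R̄ = (0.8 + 1.5 + 1.6 + 1.3 + 1.1 + 1.9 + 1.2 + 1.6 + 1.0 + 0.2 + 0.8 + 1.2 + 1.1) / 13 = 1.1769
σ̂ = R̄ / d₂ = 1.1769 / 2.326 = 0.5060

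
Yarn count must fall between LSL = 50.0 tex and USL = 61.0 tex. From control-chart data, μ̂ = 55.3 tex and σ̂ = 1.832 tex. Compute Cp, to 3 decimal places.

Cp = (USL − LSL) / (6σ̂) = (61.0 − 50.0) / (6 × 1.832) = 11.0000 / 10.9920 = 1.0007

1.001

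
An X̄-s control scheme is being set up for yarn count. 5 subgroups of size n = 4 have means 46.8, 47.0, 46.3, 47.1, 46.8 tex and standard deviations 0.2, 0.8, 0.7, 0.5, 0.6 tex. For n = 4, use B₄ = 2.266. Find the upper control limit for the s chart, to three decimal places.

s̄ = (0.2 + 0.8 + 0.7 + 0.5 + 0.6) / 5 = 0.5600
UCL_s = B₄·s̄ = 2.266 × 0.5600 = 1.2690

1.269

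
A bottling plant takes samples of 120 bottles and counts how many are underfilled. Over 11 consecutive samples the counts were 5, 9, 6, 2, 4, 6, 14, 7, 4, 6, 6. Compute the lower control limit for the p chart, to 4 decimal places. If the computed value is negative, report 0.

0.0000

p̄ = Σdᵢ / (k·n) = 69 / (11 × 120) = 0.05227
LCL = p̄ − 3·√(p̄(1−p̄)/n) = 0.05227 − 3 × 0.02032 = -0.00868 → 0 (negative, so LCL = 0)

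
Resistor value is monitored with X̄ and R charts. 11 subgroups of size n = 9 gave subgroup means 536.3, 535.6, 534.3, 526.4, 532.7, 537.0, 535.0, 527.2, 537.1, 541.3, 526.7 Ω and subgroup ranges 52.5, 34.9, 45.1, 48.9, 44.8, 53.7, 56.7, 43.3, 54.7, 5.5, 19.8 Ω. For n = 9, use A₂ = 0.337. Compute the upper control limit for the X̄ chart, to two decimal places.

547.69

X̄̄ = (536.3 + 535.6 + 534.3 + 526.4 + 532.7 + 537.0 + 535.0 + 527.2 + 537.1 + 541.3 + 526.7) / 11 = 5869.6000 / 11 = 533.6000
R̄ = (52.5 + 34.9 + 45.1 + 48.9 + 44.8 + 53.7 + 56.7 + 43.3 + 54.7 + 5.5 + 19.8) / 11 = 459.9000 / 11 = 41.8091
UCL = X̄̄ + A₂·R̄ = 533.6000 + 0.337 × 41.8091 = 547.6897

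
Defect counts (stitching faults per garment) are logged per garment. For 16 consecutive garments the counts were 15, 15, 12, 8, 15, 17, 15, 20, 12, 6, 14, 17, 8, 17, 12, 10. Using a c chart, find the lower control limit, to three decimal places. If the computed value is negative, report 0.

2.367

c̄ = (15 + 15 + 12 + 8 + 15 + 17 + 15 + 20 + 12 + 6 + 14 + 17 + 8 + 17 + 12 + 10) / 16 = 213 / 16 = 13.3125
LCL = c̄ − 3√c̄ = 13.3125 − 3 × 3.6486 = 2.3666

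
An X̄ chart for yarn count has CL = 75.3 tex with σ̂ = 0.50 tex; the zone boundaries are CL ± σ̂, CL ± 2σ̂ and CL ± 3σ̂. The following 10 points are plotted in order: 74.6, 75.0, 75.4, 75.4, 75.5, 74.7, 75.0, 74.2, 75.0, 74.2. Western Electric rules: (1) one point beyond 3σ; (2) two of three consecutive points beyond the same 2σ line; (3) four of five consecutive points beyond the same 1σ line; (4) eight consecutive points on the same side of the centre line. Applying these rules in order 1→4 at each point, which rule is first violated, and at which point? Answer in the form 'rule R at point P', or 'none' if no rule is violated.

Zone of each point (C = within 1σ̂, B = 1σ̂–2σ̂, A = 2σ̂–3σ̂, * = beyond 3σ̂; sign = side of CL): 1:-B, 2:-C, 3:+C, 4:+C, 5:+C, 6:-B, 7:-C, 8:-A, 9:-C, 10:-A
Rule 2 (two of three consecutive points beyond the same 2σ limit) is satisfied at point 10.

rule 2 at point 10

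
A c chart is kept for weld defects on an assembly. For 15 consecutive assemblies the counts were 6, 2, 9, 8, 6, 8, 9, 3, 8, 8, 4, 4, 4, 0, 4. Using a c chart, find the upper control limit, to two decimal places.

12.59

c̄ = (6 + 2 + 9 + 8 + 6 + 8 + 9 + 3 + 8 + 8 + 4 + 4 + 4 + 0 + 4) / 15 = 83 / 15 = 5.5333
UCL = c̄ + 3√c̄ = 5.5333 + 3 × √5.5333 = 5.5333 + 3 × 2.3523 = 12.5902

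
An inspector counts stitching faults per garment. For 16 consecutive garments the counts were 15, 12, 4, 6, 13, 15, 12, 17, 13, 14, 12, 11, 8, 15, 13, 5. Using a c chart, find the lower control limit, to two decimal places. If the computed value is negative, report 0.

c̄ = (15 + 12 + 4 + 6 + 13 + 15 + 12 + 17 + 13 + 14 + 12 + 11 + 8 + 15 + 13 + 5) / 16 = 185 / 16 = 11.5625
LCL = c̄ − 3√c̄ = 11.5625 − 3 × 3.4004 = 1.3614

1.36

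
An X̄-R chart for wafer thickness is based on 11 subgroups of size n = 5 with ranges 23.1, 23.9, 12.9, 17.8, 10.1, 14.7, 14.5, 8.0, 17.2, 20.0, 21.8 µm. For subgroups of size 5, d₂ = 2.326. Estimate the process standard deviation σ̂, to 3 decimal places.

7.191

R̄ = (23.1 + 23.9 + 12.9 + 17.8 + 10.1 + 14.7 + 14.5 + 8.0 + 17.2 + 20.0 + 21.8) / 11 = 16.7273
σ̂ = R̄ / d₂ = 16.7273 / 2.326 = 7.1914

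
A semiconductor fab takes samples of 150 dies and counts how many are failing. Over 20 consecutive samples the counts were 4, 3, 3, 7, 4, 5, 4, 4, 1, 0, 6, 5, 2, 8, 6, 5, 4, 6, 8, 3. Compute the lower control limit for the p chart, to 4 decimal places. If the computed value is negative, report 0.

0.0000

p̄ = Σdᵢ / (k·n) = 88 / (20 × 150) = 0.02933
LCL = p̄ − 3·√(p̄(1−p̄)/n) = 0.02933 − 3 × 0.01378 = -0.01200 → 0 (negative, so LCL = 0)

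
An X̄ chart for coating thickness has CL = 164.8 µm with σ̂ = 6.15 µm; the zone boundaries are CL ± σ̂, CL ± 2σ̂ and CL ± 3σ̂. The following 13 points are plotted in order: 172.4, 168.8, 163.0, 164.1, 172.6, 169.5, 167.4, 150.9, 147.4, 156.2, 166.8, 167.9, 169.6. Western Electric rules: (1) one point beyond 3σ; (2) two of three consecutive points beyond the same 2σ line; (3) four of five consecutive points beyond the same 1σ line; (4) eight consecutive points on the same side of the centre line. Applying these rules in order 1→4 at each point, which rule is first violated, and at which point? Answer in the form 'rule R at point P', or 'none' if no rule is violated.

Zone of each point (C = within 1σ̂, B = 1σ̂–2σ̂, A = 2σ̂–3σ̂, * = beyond 3σ̂; sign = side of CL): 1:+B, 2:+C, 3:-C, 4:-C, 5:+B, 6:+C, 7:+C, 8:-A, 9:-A, 10:-B, 11:+C, 12:+C, 13:+C
Rule 2 (two of three consecutive points beyond the same 2σ limit) is satisfied at point 9.

rule 2 at point 9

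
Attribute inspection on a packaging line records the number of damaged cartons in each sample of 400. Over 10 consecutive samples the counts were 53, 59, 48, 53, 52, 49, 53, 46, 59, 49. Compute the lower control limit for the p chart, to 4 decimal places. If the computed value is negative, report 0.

p̄ = Σdᵢ / (k·n) = 521 / (10 × 400) = 0.13025
LCL = p̄ − 3·√(p̄(1−p̄)/n) = 0.13025 − 3 × 0.01683 = 0.07976

0.0798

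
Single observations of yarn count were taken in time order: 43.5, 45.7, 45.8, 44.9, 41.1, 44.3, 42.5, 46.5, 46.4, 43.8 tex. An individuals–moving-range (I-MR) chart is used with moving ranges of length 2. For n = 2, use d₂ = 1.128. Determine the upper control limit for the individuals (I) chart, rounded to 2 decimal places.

X̄ = (43.5 + 45.7 + 45.8 + 44.9 + 41.1 + 44.3 + 42.5 + 46.5 + 46.4 + 43.8) / 10 = 44.4500
Moving ranges: 2.2, 0.1, 0.9, 3.8, 3.2, 1.8, 4.0, 0.1, 2.6; M̄R̄ = 18.7000 / 9 = 2.0778
UCL = X̄ + 3·M̄R̄/d₂ = 44.4500 + 3 × 2.0778 / 1.128 = 49.9760

49.98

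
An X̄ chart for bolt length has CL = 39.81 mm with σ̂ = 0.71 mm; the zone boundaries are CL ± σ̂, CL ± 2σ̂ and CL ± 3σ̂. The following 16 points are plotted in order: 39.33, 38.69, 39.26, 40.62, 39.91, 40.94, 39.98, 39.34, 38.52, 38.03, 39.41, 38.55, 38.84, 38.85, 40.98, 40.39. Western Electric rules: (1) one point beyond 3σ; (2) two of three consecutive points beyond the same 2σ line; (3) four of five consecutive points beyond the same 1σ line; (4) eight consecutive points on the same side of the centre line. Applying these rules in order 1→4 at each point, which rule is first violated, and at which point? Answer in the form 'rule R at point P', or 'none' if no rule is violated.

rule 3 at point 13

Zone of each point (C = within 1σ̂, B = 1σ̂–2σ̂, A = 2σ̂–3σ̂, * = beyond 3σ̂; sign = side of CL): 1:-C, 2:-B, 3:-C, 4:+B, 5:+C, 6:+B, 7:+C, 8:-C, 9:-B, 10:-A, 11:-C, 12:-B, 13:-B, 14:-B, 15:+B, 16:+C
Rule 3 (four of five consecutive points beyond the same 1σ limit) is satisfied at point 13.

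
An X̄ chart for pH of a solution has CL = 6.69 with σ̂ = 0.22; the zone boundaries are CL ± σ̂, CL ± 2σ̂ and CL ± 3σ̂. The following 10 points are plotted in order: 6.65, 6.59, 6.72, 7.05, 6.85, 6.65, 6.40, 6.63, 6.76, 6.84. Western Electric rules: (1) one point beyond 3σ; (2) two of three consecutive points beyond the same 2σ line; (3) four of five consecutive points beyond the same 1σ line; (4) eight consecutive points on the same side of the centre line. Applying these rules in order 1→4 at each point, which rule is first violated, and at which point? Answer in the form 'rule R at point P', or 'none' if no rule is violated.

Zone of each point (C = within 1σ̂, B = 1σ̂–2σ̂, A = 2σ̂–3σ̂, * = beyond 3σ̂; sign = side of CL): 1:-C, 2:-C, 3:+C, 4:+B, 5:+C, 6:-C, 7:-B, 8:-C, 9:+C, 10:+C
No rule fires across all 10 points.

none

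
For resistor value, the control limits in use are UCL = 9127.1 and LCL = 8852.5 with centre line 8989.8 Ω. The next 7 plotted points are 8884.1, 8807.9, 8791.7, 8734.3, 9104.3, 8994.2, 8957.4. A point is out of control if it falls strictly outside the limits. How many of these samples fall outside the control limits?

Compare each point to [8852.5, 9127.1]: sample 2 = 8807.9 < LCL; sample 3 = 8791.7 < LCL; sample 4 = 8734.3 < LCL.

3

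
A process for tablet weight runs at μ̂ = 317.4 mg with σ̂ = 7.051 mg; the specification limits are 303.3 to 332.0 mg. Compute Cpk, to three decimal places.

Cpu = (USL − μ̂) / (3σ̂) = (332.0 − 317.4) / (3 × 7.051) = 0.6902; Cpl = (μ̂ − LSL) / (3σ̂) = (317.4 − 303.3) / (3 × 7.051) = 0.6666; Cpk = min(Cpu, Cpl) = 0.6666

0.667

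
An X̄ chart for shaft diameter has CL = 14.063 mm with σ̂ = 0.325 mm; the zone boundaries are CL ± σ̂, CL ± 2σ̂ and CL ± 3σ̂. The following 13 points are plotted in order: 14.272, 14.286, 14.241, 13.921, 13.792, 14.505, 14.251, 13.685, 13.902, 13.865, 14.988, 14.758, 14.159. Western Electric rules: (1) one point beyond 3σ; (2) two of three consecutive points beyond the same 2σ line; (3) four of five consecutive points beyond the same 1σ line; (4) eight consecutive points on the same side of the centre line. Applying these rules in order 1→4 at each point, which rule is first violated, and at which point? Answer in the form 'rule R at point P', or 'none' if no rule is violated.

rule 2 at point 12

Zone of each point (C = within 1σ̂, B = 1σ̂–2σ̂, A = 2σ̂–3σ̂, * = beyond 3σ̂; sign = side of CL): 1:+C, 2:+C, 3:+C, 4:-C, 5:-C, 6:+B, 7:+C, 8:-B, 9:-C, 10:-C, 11:+A, 12:+A, 13:+C
Rule 2 (two of three consecutive points beyond the same 2σ limit) is satisfied at point 12.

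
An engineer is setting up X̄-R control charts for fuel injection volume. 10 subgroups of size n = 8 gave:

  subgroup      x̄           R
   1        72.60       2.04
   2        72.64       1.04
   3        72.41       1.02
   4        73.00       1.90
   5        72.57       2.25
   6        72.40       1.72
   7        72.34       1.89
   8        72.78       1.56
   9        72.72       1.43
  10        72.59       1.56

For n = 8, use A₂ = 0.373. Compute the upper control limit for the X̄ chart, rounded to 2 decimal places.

73.22

X̄̄ = (72.60 + 72.64 + 72.41 + 73.00 + 72.57 + 72.40 + 72.34 + 72.78 + 72.72 + 72.59) / 10 = 726.0500 / 10 = 72.6050
R̄ = (2.04 + 1.04 + 1.02 + 1.90 + 2.25 + 1.72 + 1.89 + 1.56 + 1.43 + 1.56) / 10 = 16.4100 / 10 = 1.6410
UCL = X̄̄ + A₂·R̄ = 72.6050 + 0.373 × 1.6410 = 73.2171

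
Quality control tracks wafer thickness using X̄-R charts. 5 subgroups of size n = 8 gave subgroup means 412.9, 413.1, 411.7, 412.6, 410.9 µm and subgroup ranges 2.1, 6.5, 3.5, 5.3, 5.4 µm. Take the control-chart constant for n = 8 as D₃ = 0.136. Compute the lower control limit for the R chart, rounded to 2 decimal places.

R̄ = (2.1 + 6.5 + 3.5 + 5.3 + 5.4) / 5 = 22.8000 / 5 = 4.5600
LCL_R = D₃·R̄ = 0.136 × 4.5600 = 0.6202

0.62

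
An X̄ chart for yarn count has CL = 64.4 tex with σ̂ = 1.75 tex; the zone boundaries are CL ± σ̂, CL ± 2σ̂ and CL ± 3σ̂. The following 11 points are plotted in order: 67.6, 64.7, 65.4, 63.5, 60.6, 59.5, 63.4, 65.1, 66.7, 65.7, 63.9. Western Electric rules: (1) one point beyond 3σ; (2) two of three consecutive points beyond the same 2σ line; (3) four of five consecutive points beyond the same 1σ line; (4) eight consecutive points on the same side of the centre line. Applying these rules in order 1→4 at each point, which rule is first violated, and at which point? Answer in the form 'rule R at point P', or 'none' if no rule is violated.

rule 2 at point 6

Zone of each point (C = within 1σ̂, B = 1σ̂–2σ̂, A = 2σ̂–3σ̂, * = beyond 3σ̂; sign = side of CL): 1:+B, 2:+C, 3:+C, 4:-C, 5:-A, 6:-A, 7:-C, 8:+C, 9:+B, 10:+C, 11:-C
Rule 2 (two of three consecutive points beyond the same 2σ limit) is satisfied at point 6.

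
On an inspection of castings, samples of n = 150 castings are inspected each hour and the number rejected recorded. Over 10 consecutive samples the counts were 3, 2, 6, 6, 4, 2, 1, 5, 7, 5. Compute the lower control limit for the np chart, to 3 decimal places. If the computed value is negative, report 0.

0.000

p̄ = Σdᵢ / (k·n) = 41 / (10 × 150) = 0.02733
LCL = np̄ − 3·√(np̄(1−p̄)) = 4.1000 − 3 × 1.9970 = -1.8909 → 0 (negative, so LCL = 0)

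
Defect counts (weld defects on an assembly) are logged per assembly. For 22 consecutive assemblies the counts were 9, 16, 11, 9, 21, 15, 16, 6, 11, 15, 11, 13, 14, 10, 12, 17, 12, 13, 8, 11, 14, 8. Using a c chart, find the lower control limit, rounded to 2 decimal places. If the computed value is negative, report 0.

c̄ = (9 + 16 + 11 + 9 + 21 + 15 + 16 + 6 + 11 + 15 + 11 + 13 + 14 + 10 + 12 + 17 + 12 + 13 + 8 + 11 + 14 + 8) / 22 = 272 / 22 = 12.3636
LCL = c̄ − 3√c̄ = 12.3636 − 3 × 3.5162 = 1.8150

1.82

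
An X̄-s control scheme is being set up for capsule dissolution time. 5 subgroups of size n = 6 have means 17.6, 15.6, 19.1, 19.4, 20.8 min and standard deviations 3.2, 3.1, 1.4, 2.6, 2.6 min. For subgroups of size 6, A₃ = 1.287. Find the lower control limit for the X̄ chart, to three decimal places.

X̄̄ = (17.6 + 15.6 + 19.1 + 19.4 + 20.8) / 5 = 18.5000
s̄ = (3.2 + 3.1 + 1.4 + 2.6 + 2.6) / 5 = 2.5800
LCL = X̄̄ − A₃·s̄ = 18.5000 − 1.287 × 2.5800 = 15.1795

15.180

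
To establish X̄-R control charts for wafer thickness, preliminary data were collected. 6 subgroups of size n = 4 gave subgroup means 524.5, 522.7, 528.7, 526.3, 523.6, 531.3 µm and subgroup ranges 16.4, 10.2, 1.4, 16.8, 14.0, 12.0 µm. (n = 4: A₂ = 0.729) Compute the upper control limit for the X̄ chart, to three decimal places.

534.786

X̄̄ = (524.5 + 522.7 + 528.7 + 526.3 + 523.6 + 531.3) / 6 = 3157.1000 / 6 = 526.1833
R̄ = (16.4 + 10.2 + 1.4 + 16.8 + 14.0 + 12.0) / 6 = 70.8000 / 6 = 11.8000
UCL = X̄̄ + A₂·R̄ = 526.1833 + 0.729 × 11.8000 = 534.7855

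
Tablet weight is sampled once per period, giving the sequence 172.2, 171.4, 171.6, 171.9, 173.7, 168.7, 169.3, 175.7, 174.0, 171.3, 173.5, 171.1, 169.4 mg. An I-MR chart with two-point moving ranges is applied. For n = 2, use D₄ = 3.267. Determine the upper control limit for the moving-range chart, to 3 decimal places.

7.024

Moving ranges: 0.8, 0.2, 0.3, 1.8, 5.0, 0.6, 6.4, 1.7, 2.7, 2.2, 2.4, 1.7; M̄R̄ = 25.8000 / 12 = 2.1500
UCL_MR = D₄·M̄R̄ = 3.267 × 2.1500 = 7.0240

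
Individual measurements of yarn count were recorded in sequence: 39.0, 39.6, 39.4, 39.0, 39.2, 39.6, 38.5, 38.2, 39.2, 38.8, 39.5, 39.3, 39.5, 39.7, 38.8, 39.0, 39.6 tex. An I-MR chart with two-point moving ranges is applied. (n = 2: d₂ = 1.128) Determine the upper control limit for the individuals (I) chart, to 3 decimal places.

40.434

X̄ = (39.0 + 39.6 + 39.4 + 39.0 + 39.2 + 39.6 + 38.5 + 38.2 + 39.2 + 38.8 + 39.5 + 39.3 + 39.5 + 39.7 + 38.8 + 39.0 + 39.6) / 17 = 39.1706
Moving ranges: 0.6, 0.2, 0.4, 0.2, 0.4, 1.1, 0.3, 1.0, 0.4, 0.7, 0.2, 0.2, 0.2, 0.9, 0.2, 0.6; M̄R̄ = 7.6000 / 16 = 0.4750
UCL = X̄ + 3·M̄R̄/d₂ = 39.1706 + 3 × 0.4750 / 1.128 = 40.4339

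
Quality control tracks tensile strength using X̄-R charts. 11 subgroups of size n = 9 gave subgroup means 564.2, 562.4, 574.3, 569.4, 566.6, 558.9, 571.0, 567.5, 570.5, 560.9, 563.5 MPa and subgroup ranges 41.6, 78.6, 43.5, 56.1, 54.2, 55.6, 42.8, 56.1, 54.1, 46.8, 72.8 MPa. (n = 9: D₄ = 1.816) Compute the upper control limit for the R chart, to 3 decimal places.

R̄ = (41.6 + 78.6 + 43.5 + 56.1 + 54.2 + 55.6 + 42.8 + 56.1 + 54.1 + 46.8 + 72.8) / 11 = 602.2000 / 11 = 54.7455
UCL_R = D₄·R̄ = 1.816 × 54.7455 = 99.4177

99.418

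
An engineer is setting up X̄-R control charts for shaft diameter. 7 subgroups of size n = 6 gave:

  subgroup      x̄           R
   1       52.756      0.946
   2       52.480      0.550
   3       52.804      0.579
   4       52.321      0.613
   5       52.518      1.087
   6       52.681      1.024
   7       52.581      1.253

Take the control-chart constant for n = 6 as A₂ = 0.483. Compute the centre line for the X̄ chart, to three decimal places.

52.592

X̄̄ = (52.756 + 52.480 + 52.804 + 52.321 + 52.518 + 52.681 + 52.581) / 7 = 368.1410 / 7 = 52.5916
CL = X̄̄ = 52.5916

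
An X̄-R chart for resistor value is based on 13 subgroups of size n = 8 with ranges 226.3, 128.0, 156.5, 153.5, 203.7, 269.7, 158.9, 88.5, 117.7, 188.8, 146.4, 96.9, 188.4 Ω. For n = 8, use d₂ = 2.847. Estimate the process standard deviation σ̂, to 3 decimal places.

R̄ = (226.3 + 128.0 + 156.5 + 153.5 + 203.7 + 269.7 + 158.9 + 88.5 + 117.7 + 188.8 + 146.4 + 96.9 + 188.4) / 13 = 163.3308
σ̂ = R̄ / d₂ = 163.3308 / 2.847 = 57.3694

57.369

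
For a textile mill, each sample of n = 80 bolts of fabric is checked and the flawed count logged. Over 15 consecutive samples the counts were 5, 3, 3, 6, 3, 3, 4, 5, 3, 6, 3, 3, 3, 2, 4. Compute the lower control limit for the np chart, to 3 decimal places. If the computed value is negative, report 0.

0.000

p̄ = Σdᵢ / (k·n) = 56 / (15 × 80) = 0.04667
LCL = np̄ − 3·√(np̄(1−p̄)) = 3.7333 − 3 × 1.8866 = -1.9263 → 0 (negative, so LCL = 0)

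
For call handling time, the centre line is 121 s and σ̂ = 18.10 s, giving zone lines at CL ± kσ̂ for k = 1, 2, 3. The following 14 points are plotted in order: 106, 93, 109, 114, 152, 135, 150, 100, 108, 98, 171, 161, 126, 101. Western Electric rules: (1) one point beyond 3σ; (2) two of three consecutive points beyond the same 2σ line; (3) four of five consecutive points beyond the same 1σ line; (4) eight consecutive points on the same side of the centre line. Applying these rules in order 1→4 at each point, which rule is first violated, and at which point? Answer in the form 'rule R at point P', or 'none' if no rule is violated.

rule 2 at point 12

Zone of each point (C = within 1σ̂, B = 1σ̂–2σ̂, A = 2σ̂–3σ̂, * = beyond 3σ̂; sign = side of CL): 1:-C, 2:-B, 3:-C, 4:-C, 5:+B, 6:+C, 7:+B, 8:-B, 9:-C, 10:-B, 11:+A, 12:+A, 13:+C, 14:-B
Rule 2 (two of three consecutive points beyond the same 2σ limit) is satisfied at point 12.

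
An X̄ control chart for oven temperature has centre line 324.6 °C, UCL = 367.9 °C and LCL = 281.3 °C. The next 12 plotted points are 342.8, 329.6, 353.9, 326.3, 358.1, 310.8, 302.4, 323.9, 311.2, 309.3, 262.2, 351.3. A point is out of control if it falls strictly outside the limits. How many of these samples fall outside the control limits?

1

Compare each point to [281.3, 367.9]: sample 11 = 262.2 < LCL.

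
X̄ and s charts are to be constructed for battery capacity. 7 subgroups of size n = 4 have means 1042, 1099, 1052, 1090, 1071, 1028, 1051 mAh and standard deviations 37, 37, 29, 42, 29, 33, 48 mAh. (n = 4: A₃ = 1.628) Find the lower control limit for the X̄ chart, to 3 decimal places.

X̄̄ = (1042 + 1099 + 1052 + 1090 + 1071 + 1028 + 1051) / 7 = 1061.8571
s̄ = (37 + 37 + 29 + 42 + 29 + 33 + 48) / 7 = 36.4286
LCL = X̄̄ − A₃·s̄ = 1061.8571 − 1.628 × 36.4286 = 1002.5514

1002.551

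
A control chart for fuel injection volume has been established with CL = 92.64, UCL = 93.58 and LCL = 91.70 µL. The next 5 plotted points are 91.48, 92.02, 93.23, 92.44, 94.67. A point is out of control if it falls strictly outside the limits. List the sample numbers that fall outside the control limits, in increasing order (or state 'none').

1, 5

Compare each point to [91.70, 93.58]: sample 1 = 91.48 < LCL; sample 5 = 94.67 > UCL.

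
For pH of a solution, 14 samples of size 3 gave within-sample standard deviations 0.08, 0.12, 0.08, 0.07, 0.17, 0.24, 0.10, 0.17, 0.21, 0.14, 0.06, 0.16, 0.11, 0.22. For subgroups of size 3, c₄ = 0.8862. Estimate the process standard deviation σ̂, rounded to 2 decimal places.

0.16

s̄ = (0.08 + 0.12 + 0.08 + 0.07 + 0.17 + 0.24 + 0.10 + 0.17 + 0.21 + 0.14 + 0.06 + 0.16 + 0.11 + 0.22) / 14 = 0.1379
σ̂ = s̄ / c₄ = 0.1379 / 0.8862 = 0.1556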